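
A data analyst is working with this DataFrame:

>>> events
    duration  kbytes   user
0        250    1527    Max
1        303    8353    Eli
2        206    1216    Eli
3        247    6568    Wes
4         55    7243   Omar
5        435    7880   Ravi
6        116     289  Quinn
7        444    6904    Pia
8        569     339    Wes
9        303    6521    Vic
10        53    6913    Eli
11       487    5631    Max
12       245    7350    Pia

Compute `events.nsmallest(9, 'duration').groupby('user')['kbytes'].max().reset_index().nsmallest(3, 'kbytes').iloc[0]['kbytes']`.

289

take 9 rows with smallest duration:
    duration  kbytes   user
10        53    6913    Eli
4         55    7243   Omar
6        116     289  Quinn
2        206    1216    Eli
12       245    7350    Pia
3        247    6568    Wes
0        250    1527    Max
1        303    8353    Eli
9        303    6521    Vic
group by user, max of kbytes:
user
Eli      8353
Max      1527
Omar     7243
Pia      7350
Quinn     289
Vic      6521
Wes      6568
Name: kbytes, dtype: int64
reset_index():
    user  kbytes
0    Eli    8353
1    Max    1527
2   Omar    7243
3    Pia    7350
4  Quinn     289
5    Vic    6521
6    Wes    6568
take 3 rows with smallest kbytes:
    user  kbytes
4  Quinn     289
1    Max    1527
5    Vic    6521
value at position 0, column 'kbytes' → 289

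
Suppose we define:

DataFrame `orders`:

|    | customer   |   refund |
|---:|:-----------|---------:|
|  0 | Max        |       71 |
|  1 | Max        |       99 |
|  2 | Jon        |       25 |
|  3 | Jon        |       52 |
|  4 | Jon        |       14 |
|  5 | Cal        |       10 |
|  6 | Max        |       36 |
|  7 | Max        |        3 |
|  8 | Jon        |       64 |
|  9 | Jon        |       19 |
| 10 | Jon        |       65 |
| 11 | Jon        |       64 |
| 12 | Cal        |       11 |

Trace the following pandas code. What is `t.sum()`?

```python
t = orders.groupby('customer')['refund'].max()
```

175

group by customer, max of refund:
customer
Cal    11
Jon    65
Max    99
Name: refund, dtype: int64
Taking the sum of the resulting series gives 175.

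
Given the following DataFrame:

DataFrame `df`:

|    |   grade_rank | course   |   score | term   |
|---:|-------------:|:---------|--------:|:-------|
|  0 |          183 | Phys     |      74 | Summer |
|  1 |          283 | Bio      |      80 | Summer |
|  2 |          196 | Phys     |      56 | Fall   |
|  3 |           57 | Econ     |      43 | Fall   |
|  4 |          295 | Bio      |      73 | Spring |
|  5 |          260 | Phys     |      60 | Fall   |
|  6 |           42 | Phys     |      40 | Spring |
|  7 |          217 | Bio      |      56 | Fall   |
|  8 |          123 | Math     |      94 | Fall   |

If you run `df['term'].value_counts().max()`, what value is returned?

5

value_counts of term:
term
Fall      5
Summer    2
Spring    2
Name: count, dtype: int64
max of the resulting series → 5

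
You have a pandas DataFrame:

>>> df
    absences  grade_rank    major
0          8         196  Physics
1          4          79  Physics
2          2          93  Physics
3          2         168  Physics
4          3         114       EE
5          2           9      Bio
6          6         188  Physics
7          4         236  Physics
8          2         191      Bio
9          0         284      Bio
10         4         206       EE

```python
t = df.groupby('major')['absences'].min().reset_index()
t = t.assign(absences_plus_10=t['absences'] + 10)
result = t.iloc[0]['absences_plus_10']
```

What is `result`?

10

group by major, min of absences:
major
Bio        0
EE         3
Physics    2
Name: absences, dtype: int64
reset_index():
     major  absences
0      Bio         0
1       EE         3
2  Physics         2
add column absences_plus_10 = t['absences'] + 10:
     major  absences  absences_plus_10
0      Bio         0                10
1       EE         3                13
2  Physics         2                12
Finally, value at position 0, column 'absences_plus_10' = 10.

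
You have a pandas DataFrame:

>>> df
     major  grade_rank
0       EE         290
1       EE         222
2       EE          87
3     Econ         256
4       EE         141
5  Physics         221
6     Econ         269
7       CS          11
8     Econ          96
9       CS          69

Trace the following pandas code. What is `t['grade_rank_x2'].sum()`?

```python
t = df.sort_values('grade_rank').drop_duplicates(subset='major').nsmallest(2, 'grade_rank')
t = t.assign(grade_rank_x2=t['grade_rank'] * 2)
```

sort by grade_rank:
     major  grade_rank
7       CS          11
9       CS          69
2       EE          87
8     Econ          96
4       EE         141
5  Physics         221
1       EE         222
3     Econ         256
6     Econ         269
0       EE         290
drop duplicate major (keep=first):
     major  grade_rank
7       CS          11
2       EE          87
8     Econ          96
5  Physics         221
take 2 rows with smallest grade_rank:
  major  grade_rank
7    CS          11
2    EE          87
add column grade_rank_x2 = t['grade_rank'] * 2:
  major  grade_rank  grade_rank_x2
7    CS          11             22
2    EE          87            174
Hence 196.

196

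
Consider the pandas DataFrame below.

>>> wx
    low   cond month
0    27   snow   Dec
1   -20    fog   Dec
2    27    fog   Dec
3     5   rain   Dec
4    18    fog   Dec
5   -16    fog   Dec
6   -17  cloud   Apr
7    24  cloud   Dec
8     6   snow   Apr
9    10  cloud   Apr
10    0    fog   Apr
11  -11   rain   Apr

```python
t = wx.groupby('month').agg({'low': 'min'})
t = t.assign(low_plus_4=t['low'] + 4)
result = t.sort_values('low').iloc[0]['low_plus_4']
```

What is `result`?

-16

group by month, min of low:
       low
month     
Apr    -17
Dec    -20
add column low_plus_4 = t['low'] + 4:
       low  low_plus_4
month                 
Apr    -17         -13
Dec    -20         -16
sort by low:
       low  low_plus_4
month                 
Dec    -20         -16
Apr    -17         -13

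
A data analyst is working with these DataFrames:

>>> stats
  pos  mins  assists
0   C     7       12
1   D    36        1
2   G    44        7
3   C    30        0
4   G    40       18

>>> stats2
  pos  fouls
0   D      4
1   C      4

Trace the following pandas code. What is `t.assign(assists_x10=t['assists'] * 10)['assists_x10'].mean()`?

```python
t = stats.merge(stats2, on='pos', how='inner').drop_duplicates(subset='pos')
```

merge on 'pos' (how='inner') → 3 rows:
  pos  mins  assists  fouls
0   C     7       12      4
1   D    36        1      4
2   C    30        0      4
drop duplicate pos (keep=first):
  pos  mins  assists  fouls
0   C     7       12      4
1   D    36        1      4
add column assists_x10 = t['assists'] * 10:
  pos  mins  assists  fouls  assists_x10
0   C     7       12      4          120
1   D    36        1      4           10
Taking the mean of column 'assists_x10' gives 65.0.

65.0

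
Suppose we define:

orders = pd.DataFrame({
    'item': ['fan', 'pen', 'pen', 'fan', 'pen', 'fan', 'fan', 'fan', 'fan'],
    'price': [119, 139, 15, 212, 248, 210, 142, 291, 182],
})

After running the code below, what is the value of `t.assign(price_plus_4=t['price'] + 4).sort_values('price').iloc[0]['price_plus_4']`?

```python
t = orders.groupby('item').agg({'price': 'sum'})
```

group by item, sum of price:
      price
item       
fan    1156
pen     402
add column price_plus_4 = t['price'] + 4:
      price  price_plus_4
item                     
fan    1156          1160
pen     402           406
sort by price:
      price  price_plus_4
item                     
pen     402           406
fan    1156          1160

406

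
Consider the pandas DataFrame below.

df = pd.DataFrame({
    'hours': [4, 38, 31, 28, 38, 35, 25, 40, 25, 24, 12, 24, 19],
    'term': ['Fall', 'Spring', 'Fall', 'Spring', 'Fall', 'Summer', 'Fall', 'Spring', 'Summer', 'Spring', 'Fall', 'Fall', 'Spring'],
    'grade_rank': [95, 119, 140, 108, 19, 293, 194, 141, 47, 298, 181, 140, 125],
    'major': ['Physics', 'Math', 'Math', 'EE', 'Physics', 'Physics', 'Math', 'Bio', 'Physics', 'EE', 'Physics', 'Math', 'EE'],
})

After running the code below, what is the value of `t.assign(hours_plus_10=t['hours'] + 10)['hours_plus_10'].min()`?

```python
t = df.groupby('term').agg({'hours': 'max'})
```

group by term, max of hours:
        hours
term         
Fall       38
Spring     40
Summer     35
add column hours_plus_10 = t['hours'] + 10:
        hours  hours_plus_10
term                        
Fall       38             48
Spring     40             50
Summer     35             45
Reading off the min of column 'hours_plus_10', we get 45.

45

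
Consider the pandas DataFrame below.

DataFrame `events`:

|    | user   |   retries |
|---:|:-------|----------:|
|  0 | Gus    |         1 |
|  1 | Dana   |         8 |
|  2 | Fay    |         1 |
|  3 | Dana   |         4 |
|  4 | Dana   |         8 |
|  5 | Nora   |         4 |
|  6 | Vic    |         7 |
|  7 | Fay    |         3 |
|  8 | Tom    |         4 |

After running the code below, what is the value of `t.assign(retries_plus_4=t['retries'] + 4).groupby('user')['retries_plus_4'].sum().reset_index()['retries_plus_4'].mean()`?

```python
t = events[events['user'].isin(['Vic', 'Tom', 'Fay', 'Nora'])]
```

9.75

filter rows where user in ['Vic', 'Tom', 'Fay', 'Nora']:
   user  retries
2   Fay        1
5  Nora        4
6   Vic        7
7   Fay        3
8   Tom        4
add column retries_plus_4 = t['retries'] + 4:
   user  retries  retries_plus_4
2   Fay        1               5
5  Nora        4               8
6   Vic        7              11
7   Fay        3               7
8   Tom        4               8
group by user, sum of retries_plus_4:
user
Fay     12
Nora     8
Tom      8
Vic     11
Name: retries_plus_4, dtype: int64
reset_index():
   user  retries_plus_4
0   Fay              12
1  Nora               8
2   Tom               8
3   Vic              11
Hence 9.75.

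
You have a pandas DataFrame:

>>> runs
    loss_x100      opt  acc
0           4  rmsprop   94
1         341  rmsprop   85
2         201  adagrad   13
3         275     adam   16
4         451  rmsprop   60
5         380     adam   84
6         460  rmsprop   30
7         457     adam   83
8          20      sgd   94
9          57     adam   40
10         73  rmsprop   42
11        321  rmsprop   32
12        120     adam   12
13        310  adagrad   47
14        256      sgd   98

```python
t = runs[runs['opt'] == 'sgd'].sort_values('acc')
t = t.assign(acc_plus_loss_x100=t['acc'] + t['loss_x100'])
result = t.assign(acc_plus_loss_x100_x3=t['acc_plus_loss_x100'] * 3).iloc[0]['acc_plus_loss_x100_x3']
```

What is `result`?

342

filter rows where opt == 'sgd':
    loss_x100  opt  acc
8          20  sgd   94
14        256  sgd   98
sort by acc:
    loss_x100  opt  acc
8          20  sgd   94
14        256  sgd   98
add column acc_plus_loss_x100 = t['acc'] + t['loss_x100']:
    loss_x100  opt  acc  acc_plus_loss_x100
8          20  sgd   94                 114
14        256  sgd   98                 354
add column acc_plus_loss_x100_x3 = t['acc_plus_loss_x100'] * 3:
    loss_x100  opt  acc  acc_plus_loss_x100  acc_plus_loss_x100_x3
8          20  sgd   94                 114                    342
14        256  sgd   98                 354                   1062
Taking the value at position 0, column 'acc_plus_loss_x100_x3' gives 342.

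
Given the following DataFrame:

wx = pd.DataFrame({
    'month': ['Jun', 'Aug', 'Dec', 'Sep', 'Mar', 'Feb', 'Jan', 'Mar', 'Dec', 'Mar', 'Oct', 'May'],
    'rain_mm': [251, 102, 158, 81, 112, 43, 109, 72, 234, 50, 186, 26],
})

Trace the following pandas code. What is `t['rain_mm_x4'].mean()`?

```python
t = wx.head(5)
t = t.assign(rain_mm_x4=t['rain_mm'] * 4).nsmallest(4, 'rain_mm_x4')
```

453.0

take first 5 rows:
  month  rain_mm
0   Jun      251
1   Aug      102
2   Dec      158
3   Sep       81
4   Mar      112
add column rain_mm_x4 = t['rain_mm'] * 4:
  month  rain_mm  rain_mm_x4
0   Jun      251        1004
1   Aug      102         408
2   Dec      158         632
3   Sep       81         324
4   Mar      112         448
take 4 rows with smallest rain_mm_x4:
  month  rain_mm  rain_mm_x4
3   Sep       81         324
1   Aug      102         408
4   Mar      112         448
2   Dec      158         632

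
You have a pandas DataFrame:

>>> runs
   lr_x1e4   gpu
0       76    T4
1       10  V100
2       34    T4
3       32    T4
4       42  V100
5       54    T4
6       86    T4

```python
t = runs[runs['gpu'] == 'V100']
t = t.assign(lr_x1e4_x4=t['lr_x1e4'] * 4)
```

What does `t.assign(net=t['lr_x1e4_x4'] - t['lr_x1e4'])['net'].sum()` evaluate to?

filter rows where gpu == 'V100':
   lr_x1e4   gpu
1       10  V100
4       42  V100
add column lr_x1e4_x4 = t['lr_x1e4'] * 4:
   lr_x1e4   gpu  lr_x1e4_x4
1       10  V100          40
4       42  V100         168
add column net = t['lr_x1e4_x4'] - t['lr_x1e4']:
   lr_x1e4   gpu  lr_x1e4_x4  net
1       10  V100          40   30
4       42  V100         168  126
Then the sum of column 'net': 156

156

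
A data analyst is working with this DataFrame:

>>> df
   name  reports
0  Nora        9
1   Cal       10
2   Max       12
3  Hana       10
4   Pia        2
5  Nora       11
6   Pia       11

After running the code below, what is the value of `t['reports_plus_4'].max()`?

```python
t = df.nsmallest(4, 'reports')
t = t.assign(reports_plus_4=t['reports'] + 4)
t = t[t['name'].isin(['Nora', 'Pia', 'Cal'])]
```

14

take 4 rows with smallest reports:
   name  reports
4   Pia        2
0  Nora        9
1   Cal       10
3  Hana       10
add column reports_plus_4 = t['reports'] + 4:
   name  reports  reports_plus_4
4   Pia        2               6
0  Nora        9              13
1   Cal       10              14
3  Hana       10              14
filter rows where name in ['Nora', 'Pia', 'Cal']:
   name  reports  reports_plus_4
4   Pia        2               6
0  Nora        9              13
1   Cal       10              14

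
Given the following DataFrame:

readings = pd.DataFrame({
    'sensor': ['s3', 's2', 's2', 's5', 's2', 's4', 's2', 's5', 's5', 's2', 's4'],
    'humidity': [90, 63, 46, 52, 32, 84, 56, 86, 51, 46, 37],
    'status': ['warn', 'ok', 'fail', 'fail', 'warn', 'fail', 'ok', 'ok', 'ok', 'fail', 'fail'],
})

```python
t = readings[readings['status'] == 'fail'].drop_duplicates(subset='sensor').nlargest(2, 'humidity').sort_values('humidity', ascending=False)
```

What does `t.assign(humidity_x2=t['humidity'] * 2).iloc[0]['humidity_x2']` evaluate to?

168

filter rows where status == 'fail':
   sensor  humidity status
2      s2        46   fail
3      s5        52   fail
5      s4        84   fail
9      s2        46   fail
10     s4        37   fail
drop duplicate sensor (keep=first):
  sensor  humidity status
2     s2        46   fail
3     s5        52   fail
5     s4        84   fail
take 2 rows with largest humidity:
  sensor  humidity status
5     s4        84   fail
3     s5        52   fail
sort by humidity descending:
  sensor  humidity status
5     s4        84   fail
3     s5        52   fail
add column humidity_x2 = t['humidity'] * 2:
  sensor  humidity status  humidity_x2
5     s4        84   fail          168
3     s5        52   fail          104
The value at position 0, column 'humidity_x2' is 168.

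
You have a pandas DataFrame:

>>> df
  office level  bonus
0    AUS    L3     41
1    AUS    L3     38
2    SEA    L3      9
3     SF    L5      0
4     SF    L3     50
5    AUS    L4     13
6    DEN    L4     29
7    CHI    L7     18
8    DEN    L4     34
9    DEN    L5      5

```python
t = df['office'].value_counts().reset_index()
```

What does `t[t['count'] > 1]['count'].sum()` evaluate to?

8

value_counts of office:
office
AUS    3
DEN    3
SF     2
SEA    1
CHI    1
Name: count, dtype: int64
reset_index():
  office  count
0    AUS      3
1    DEN      3
2     SF      2
3    SEA      1
4    CHI      1
filter rows where count > 1:
  office  count
0    AUS      3
1    DEN      3
2     SF      2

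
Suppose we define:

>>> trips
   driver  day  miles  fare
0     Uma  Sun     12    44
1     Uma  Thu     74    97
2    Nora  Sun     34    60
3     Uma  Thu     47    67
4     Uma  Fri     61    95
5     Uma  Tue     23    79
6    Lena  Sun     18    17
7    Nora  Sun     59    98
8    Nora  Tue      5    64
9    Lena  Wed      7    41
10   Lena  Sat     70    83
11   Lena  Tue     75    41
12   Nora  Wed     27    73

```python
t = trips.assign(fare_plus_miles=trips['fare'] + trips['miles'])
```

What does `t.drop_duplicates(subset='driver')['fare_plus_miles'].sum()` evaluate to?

185

add column fare_plus_miles = trips['fare'] + trips['miles']:
   driver  day  miles  fare  fare_plus_miles
0     Uma  Sun     12    44               56
1     Uma  Thu     74    97              171
2    Nora  Sun     34    60               94
3     Uma  Thu     47    67              114
4     Uma  Fri     61    95              156
5     Uma  Tue     23    79              102
6    Lena  Sun     18    17               35
7    Nora  Sun     59    98              157
8    Nora  Tue      5    64               69
9    Lena  Wed      7    41               48
10   Lena  Sat     70    83              153
11   Lena  Tue     75    41              116
12   Nora  Wed     27    73              100
drop duplicate driver (keep=first):
  driver  day  miles  fare  fare_plus_miles
0    Uma  Sun     12    44               56
2   Nora  Sun     34    60               94
6   Lena  Sun     18    17               35
Finally, sum of column 'fare_plus_miles' = 185.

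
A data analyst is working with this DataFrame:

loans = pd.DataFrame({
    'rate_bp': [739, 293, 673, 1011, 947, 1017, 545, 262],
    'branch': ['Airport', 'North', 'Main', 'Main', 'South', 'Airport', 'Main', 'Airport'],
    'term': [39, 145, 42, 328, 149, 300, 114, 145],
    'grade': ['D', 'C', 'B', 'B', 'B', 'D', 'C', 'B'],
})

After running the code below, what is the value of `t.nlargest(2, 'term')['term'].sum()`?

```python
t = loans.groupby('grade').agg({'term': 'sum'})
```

group by grade, sum of term:
       term
grade      
B       664
C       259
D       339
take 2 rows with largest term:
       term
grade      
B       664
D       339
The sum of column 'term' is 1003.

1003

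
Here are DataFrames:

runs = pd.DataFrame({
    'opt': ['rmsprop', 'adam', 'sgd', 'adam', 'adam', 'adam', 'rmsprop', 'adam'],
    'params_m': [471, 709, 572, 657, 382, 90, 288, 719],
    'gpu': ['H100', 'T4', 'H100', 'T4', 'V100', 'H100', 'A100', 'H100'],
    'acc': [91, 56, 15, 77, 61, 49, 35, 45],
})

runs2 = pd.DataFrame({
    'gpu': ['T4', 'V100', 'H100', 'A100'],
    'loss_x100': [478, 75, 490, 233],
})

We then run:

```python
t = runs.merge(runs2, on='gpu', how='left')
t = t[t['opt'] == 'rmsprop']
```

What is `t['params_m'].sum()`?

759

merge on 'gpu' (how='left') → 8 rows:
       opt  params_m   gpu  acc  loss_x100
0  rmsprop       471  H100   91        490
1     adam       709    T4   56        478
2      sgd       572  H100   15        490
3     adam       657    T4   77        478
4     adam       382  V100   61         75
5     adam        90  H100   49        490
6  rmsprop       288  A100   35        233
7     adam       719  H100   45        490
filter rows where opt == 'rmsprop':
       opt  params_m   gpu  acc  loss_x100
0  rmsprop       471  H100   91        490
6  rmsprop       288  A100   35        233
sum of column 'params_m' → 759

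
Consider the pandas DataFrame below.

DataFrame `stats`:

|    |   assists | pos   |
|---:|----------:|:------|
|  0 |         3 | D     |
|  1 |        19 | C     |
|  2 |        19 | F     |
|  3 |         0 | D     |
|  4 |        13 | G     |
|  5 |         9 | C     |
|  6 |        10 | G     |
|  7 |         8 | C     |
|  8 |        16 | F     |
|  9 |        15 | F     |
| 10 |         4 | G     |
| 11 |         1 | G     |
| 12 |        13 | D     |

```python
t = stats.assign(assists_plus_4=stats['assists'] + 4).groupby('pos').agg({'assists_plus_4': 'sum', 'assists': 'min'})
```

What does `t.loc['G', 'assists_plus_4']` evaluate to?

add column assists_plus_4 = stats['assists'] + 4:
    assists pos  assists_plus_4
0         3   D               7
1        19   C              23
2        19   F              23
3         0   D               4
4        13   G              17
5         9   C              13
6        10   G              14
7         8   C              12
8        16   F              20
9        15   F              19
10        4   G               8
11        1   G               5
12       13   D              17
group by pos: sum(assists_plus_4), min(assists):
     assists_plus_4  assists
pos                         
C                48        8
D                28        0
F                62       15
G                44        1
The value at row 'G', column 'assists_plus_4' is 44.

44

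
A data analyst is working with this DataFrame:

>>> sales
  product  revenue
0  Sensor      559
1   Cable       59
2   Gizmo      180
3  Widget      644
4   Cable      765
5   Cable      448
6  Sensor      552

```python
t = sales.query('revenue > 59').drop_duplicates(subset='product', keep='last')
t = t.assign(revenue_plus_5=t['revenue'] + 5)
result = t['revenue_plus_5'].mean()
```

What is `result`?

filter rows where revenue > 59:
  product  revenue
0  Sensor      559
2   Gizmo      180
3  Widget      644
4   Cable      765
5   Cable      448
6  Sensor      552
drop duplicate product (keep=last):
  product  revenue
2   Gizmo      180
3  Widget      644
5   Cable      448
6  Sensor      552
add column revenue_plus_5 = t['revenue'] + 5:
  product  revenue  revenue_plus_5
2   Gizmo      180             185
3  Widget      644             649
5   Cable      448             453
6  Sensor      552             557

461.0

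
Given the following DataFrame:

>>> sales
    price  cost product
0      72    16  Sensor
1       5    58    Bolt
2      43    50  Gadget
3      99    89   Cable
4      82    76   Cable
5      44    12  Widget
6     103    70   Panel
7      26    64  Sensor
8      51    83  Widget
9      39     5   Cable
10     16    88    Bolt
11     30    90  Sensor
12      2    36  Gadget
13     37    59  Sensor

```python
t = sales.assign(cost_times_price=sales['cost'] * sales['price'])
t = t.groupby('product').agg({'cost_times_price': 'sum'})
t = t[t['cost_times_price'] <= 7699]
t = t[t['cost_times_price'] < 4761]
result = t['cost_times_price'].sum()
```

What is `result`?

add column cost_times_price = sales['cost'] * sales['price']:
    price  cost product  cost_times_price
0      72    16  Sensor              1152
1       5    58    Bolt               290
2      43    50  Gadget              2150
3      99    89   Cable              8811
4      82    76   Cable              6232
5      44    12  Widget               528
6     103    70   Panel              7210
7      26    64  Sensor              1664
8      51    83  Widget              4233
9      39     5   Cable               195
10     16    88    Bolt              1408
11     30    90  Sensor              2700
12      2    36  Gadget                72
13     37    59  Sensor              2183
group by product, sum of cost_times_price:
         cost_times_price
product                  
Bolt                 1698
Cable               15238
Gadget               2222
Panel                7210
Sensor               7699
Widget               4761
filter rows where cost_times_price <= 7699:
         cost_times_price
product                  
Bolt                 1698
Gadget               2222
Panel                7210
Sensor               7699
Widget               4761
filter rows where cost_times_price < 4761:
         cost_times_price
product                  
Bolt                 1698
Gadget               2222
So sum() = 3920.

3920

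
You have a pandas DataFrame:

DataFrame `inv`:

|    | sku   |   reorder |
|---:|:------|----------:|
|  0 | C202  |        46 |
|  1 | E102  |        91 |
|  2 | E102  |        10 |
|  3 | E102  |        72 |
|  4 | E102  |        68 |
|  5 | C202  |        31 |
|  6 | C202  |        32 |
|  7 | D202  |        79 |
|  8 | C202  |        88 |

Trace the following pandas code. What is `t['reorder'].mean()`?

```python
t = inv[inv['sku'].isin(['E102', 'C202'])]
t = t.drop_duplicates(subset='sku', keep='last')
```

filter rows where sku in ['E102', 'C202']:
    sku  reorder
0  C202       46
1  E102       91
2  E102       10
3  E102       72
4  E102       68
5  C202       31
6  C202       32
8  C202       88
drop duplicate sku (keep=last):
    sku  reorder
4  E102       68
8  C202       88
The mean of column 'reorder' is 78.0.

78.0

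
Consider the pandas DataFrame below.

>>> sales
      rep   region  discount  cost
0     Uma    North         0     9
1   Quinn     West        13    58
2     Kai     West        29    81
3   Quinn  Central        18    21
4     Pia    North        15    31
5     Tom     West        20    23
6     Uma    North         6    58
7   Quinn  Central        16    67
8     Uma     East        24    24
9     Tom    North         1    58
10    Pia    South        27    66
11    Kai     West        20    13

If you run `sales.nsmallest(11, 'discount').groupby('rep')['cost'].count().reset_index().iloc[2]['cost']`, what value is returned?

3

take 11 rows with smallest discount:
      rep   region  discount  cost
0     Uma    North         0     9
9     Tom    North         1    58
6     Uma    North         6    58
1   Quinn     West        13    58
4     Pia    North        15    31
7   Quinn  Central        16    67
3   Quinn  Central        18    21
5     Tom     West        20    23
11    Kai     West        20    13
8     Uma     East        24    24
10    Pia    South        27    66
group by rep, count of cost:
rep
Kai      1
Pia      2
Quinn    3
Tom      2
Uma      3
Name: cost, dtype: int64
reset_index():
     rep  cost
0    Kai     1
1    Pia     2
2  Quinn     3
3    Tom     2
4    Uma     3
Then the value at position 2, column 'cost': 3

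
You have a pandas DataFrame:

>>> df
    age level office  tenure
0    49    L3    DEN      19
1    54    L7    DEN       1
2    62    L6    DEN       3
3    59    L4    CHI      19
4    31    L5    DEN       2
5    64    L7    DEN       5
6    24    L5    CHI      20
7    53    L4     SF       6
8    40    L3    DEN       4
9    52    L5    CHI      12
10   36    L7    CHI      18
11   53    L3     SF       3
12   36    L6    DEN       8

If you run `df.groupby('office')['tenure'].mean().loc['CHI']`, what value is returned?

group by office, mean of tenure:
office
CHI    17.25
DEN     6.00
SF      4.50
Name: tenure, dtype: float64
Finally, value at index 'CHI' = 17.25.

17.25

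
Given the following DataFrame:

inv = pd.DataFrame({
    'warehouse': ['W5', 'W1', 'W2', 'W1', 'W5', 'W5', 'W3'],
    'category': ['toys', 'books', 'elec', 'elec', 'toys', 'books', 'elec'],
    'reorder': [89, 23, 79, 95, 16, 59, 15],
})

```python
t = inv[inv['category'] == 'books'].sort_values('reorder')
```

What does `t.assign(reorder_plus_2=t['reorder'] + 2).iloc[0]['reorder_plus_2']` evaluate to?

filter rows where category == 'books':
  warehouse category  reorder
1        W1    books       23
5        W5    books       59
sort by reorder:
  warehouse category  reorder
1        W1    books       23
5        W5    books       59
add column reorder_plus_2 = t['reorder'] + 2:
  warehouse category  reorder  reorder_plus_2
1        W1    books       23              25
5        W5    books       59              61
Taking the value at position 0, column 'reorder_plus_2' gives 25.

25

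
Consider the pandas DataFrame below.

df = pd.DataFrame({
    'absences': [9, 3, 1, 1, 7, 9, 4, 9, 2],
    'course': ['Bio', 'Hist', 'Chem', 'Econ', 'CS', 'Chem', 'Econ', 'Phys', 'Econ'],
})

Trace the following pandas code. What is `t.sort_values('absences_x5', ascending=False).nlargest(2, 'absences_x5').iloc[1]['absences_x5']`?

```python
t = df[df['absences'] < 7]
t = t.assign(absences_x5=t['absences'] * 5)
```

filter rows where absences < 7:
   absences course
1         3   Hist
2         1   Chem
3         1   Econ
6         4   Econ
8         2   Econ
add column absences_x5 = t['absences'] * 5:
   absences course  absences_x5
1         3   Hist           15
2         1   Chem            5
3         1   Econ            5
6         4   Econ           20
8         2   Econ           10
sort by absences_x5 descending:
   absences course  absences_x5
6         4   Econ           20
1         3   Hist           15
8         2   Econ           10
2         1   Chem            5
3         1   Econ            5
take 2 rows with largest absences_x5:
   absences course  absences_x5
6         4   Econ           20
1         3   Hist           15

15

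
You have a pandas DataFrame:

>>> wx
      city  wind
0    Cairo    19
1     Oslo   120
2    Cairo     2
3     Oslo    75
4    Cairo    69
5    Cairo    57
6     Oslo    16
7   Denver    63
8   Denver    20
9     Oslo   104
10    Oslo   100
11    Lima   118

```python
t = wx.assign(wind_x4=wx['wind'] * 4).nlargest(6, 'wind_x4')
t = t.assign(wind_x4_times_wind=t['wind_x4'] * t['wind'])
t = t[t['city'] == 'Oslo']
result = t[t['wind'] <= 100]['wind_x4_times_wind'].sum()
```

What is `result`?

add column wind_x4 = wx['wind'] * 4:
      city  wind  wind_x4
0    Cairo    19       76
1     Oslo   120      480
2    Cairo     2        8
3     Oslo    75      300
4    Cairo    69      276
5    Cairo    57      228
6     Oslo    16       64
7   Denver    63      252
8   Denver    20       80
9     Oslo   104      416
10    Oslo   100      400
11    Lima   118      472
take 6 rows with largest wind_x4:
     city  wind  wind_x4
1    Oslo   120      480
11   Lima   118      472
9    Oslo   104      416
10   Oslo   100      400
3    Oslo    75      300
4   Cairo    69      276
add column wind_x4_times_wind = t['wind_x4'] * t['wind']:
     city  wind  wind_x4  wind_x4_times_wind
1    Oslo   120      480               57600
11   Lima   118      472               55696
9    Oslo   104      416               43264
10   Oslo   100      400               40000
3    Oslo    75      300               22500
4   Cairo    69      276               19044
filter rows where city == 'Oslo':
    city  wind  wind_x4  wind_x4_times_wind
1   Oslo   120      480               57600
9   Oslo   104      416               43264
10  Oslo   100      400               40000
3   Oslo    75      300               22500
filter rows where wind <= 100:
    city  wind  wind_x4  wind_x4_times_wind
10  Oslo   100      400               40000
3   Oslo    75      300               22500

62500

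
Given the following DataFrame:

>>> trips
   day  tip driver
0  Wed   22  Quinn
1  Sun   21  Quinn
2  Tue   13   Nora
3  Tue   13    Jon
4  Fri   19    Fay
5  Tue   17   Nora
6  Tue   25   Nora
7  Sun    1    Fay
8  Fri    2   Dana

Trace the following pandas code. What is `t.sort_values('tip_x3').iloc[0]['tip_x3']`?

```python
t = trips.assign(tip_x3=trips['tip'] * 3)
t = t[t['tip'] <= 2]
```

add column tip_x3 = trips['tip'] * 3:
   day  tip driver  tip_x3
0  Wed   22  Quinn      66
1  Sun   21  Quinn      63
2  Tue   13   Nora      39
3  Tue   13    Jon      39
4  Fri   19    Fay      57
5  Tue   17   Nora      51
6  Tue   25   Nora      75
7  Sun    1    Fay       3
8  Fri    2   Dana       6
filter rows where tip <= 2:
   day  tip driver  tip_x3
7  Sun    1    Fay       3
8  Fri    2   Dana       6
sort by tip_x3:
   day  tip driver  tip_x3
7  Sun    1    Fay       3
8  Fri    2   Dana       6
Then the value at position 0, column 'tip_x3': 3

3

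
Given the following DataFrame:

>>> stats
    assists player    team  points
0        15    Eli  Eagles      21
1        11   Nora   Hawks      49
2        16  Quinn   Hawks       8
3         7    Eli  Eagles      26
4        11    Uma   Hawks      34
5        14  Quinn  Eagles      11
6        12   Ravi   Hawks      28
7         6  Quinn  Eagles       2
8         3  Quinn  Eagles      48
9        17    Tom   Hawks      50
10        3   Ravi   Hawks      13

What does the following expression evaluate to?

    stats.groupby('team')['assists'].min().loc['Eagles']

group by team, min of assists:
team
Eagles    3
Hawks     3
Name: assists, dtype: int64

3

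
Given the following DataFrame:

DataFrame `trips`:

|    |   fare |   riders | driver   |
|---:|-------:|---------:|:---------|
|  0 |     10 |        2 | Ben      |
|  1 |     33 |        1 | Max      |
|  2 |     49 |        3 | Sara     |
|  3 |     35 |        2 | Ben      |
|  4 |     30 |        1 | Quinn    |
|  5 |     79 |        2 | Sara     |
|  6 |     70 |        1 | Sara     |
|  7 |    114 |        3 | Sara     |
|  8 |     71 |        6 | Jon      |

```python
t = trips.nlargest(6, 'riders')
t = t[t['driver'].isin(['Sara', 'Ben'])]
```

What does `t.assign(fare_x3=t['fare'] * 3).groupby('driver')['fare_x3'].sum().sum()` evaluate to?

861

take 6 rows with largest riders:
   fare  riders driver
8    71       6    Jon
2    49       3   Sara
7   114       3   Sara
0    10       2    Ben
3    35       2    Ben
5    79       2   Sara
filter rows where driver in ['Sara', 'Ben']:
   fare  riders driver
2    49       3   Sara
7   114       3   Sara
0    10       2    Ben
3    35       2    Ben
5    79       2   Sara
add column fare_x3 = t['fare'] * 3:
   fare  riders driver  fare_x3
2    49       3   Sara      147
7   114       3   Sara      342
0    10       2    Ben       30
3    35       2    Ben      105
5    79       2   Sara      237
group by driver, sum of fare_x3:
driver
Ben     135
Sara    726
Name: fare_x3, dtype: int64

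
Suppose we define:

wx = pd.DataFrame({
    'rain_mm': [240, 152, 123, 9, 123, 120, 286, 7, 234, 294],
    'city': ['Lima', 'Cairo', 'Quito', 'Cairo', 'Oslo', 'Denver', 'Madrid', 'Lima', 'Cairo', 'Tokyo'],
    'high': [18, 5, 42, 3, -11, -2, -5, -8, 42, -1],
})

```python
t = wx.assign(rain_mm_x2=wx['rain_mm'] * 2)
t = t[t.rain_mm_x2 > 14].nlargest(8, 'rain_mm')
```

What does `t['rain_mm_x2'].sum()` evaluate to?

add column rain_mm_x2 = wx['rain_mm'] * 2:
   rain_mm    city  high  rain_mm_x2
0      240    Lima    18         480
1      152   Cairo     5         304
2      123   Quito    42         246
3        9   Cairo     3          18
4      123    Oslo   -11         246
5      120  Denver    -2         240
6      286  Madrid    -5         572
7        7    Lima    -8          14
8      234   Cairo    42         468
9      294   Tokyo    -1         588
filter rows where rain_mm_x2 > 14:
   rain_mm    city  high  rain_mm_x2
0      240    Lima    18         480
1      152   Cairo     5         304
2      123   Quito    42         246
3        9   Cairo     3          18
4      123    Oslo   -11         246
5      120  Denver    -2         240
6      286  Madrid    -5         572
8      234   Cairo    42         468
9      294   Tokyo    -1         588
take 8 rows with largest rain_mm:
   rain_mm    city  high  rain_mm_x2
9      294   Tokyo    -1         588
6      286  Madrid    -5         572
0      240    Lima    18         480
8      234   Cairo    42         468
1      152   Cairo     5         304
2      123   Quito    42         246
4      123    Oslo   -11         246
5      120  Denver    -2         240
Finally, sum of column 'rain_mm_x2' = 3144.

3144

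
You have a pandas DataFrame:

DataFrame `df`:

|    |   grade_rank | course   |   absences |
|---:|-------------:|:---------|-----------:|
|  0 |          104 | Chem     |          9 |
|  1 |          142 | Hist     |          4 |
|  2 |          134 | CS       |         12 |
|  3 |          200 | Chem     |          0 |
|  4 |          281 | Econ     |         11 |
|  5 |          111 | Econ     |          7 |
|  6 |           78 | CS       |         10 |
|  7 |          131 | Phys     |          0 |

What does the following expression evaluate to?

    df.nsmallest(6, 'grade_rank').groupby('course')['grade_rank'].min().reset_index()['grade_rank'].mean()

113.2

take 6 rows with smallest grade_rank:
   grade_rank course  absences
6          78     CS        10
0         104   Chem         9
5         111   Econ         7
7         131   Phys         0
2         134     CS        12
1         142   Hist         4
group by course, min of grade_rank:
course
CS       78
Chem    104
Econ    111
Hist    142
Phys    131
Name: grade_rank, dtype: int64
reset_index():
  course  grade_rank
0     CS          78
1   Chem         104
2   Econ         111
3   Hist         142
4   Phys         131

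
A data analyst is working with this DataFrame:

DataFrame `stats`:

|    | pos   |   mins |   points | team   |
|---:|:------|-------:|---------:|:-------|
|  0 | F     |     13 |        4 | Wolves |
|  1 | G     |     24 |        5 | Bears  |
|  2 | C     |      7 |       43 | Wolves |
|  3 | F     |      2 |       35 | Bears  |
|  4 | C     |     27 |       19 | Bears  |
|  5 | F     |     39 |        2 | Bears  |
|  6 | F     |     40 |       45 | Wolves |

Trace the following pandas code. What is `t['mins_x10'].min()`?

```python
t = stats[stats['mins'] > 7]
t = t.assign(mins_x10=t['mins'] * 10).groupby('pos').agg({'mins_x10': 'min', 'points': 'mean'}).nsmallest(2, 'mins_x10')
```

filter rows where mins > 7:
  pos  mins  points    team
0   F    13       4  Wolves
1   G    24       5   Bears
4   C    27      19   Bears
5   F    39       2   Bears
6   F    40      45  Wolves
add column mins_x10 = t['mins'] * 10:
  pos  mins  points    team  mins_x10
0   F    13       4  Wolves       130
1   G    24       5   Bears       240
4   C    27      19   Bears       270
5   F    39       2   Bears       390
6   F    40      45  Wolves       400
group by pos: min(mins_x10), mean(points):
     mins_x10  points
pos                  
C         270    19.0
F         130    17.0
G         240     5.0
take 2 rows with smallest mins_x10:
     mins_x10  points
pos                  
F         130    17.0
G         240     5.0
Then the min of column 'mins_x10': 130

130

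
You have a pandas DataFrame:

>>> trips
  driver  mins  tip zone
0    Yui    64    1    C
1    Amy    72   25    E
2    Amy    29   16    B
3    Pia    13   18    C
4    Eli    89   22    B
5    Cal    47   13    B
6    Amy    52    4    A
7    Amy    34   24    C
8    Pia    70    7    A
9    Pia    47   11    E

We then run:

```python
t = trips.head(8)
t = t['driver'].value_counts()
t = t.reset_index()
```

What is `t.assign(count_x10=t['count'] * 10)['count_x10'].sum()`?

80

take first 8 rows:
  driver  mins  tip zone
0    Yui    64    1    C
1    Amy    72   25    E
2    Amy    29   16    B
3    Pia    13   18    C
4    Eli    89   22    B
5    Cal    47   13    B
6    Amy    52    4    A
7    Amy    34   24    C
value_counts of driver:
driver
Amy    4
Yui    1
Pia    1
Eli    1
Cal    1
Name: count, dtype: int64
reset_index():
  driver  count
0    Amy      4
1    Yui      1
2    Pia      1
3    Eli      1
4    Cal      1
add column count_x10 = t['count'] * 10:
  driver  count  count_x10
0    Amy      4         40
1    Yui      1         10
2    Pia      1         10
3    Eli      1         10
4    Cal      1         10
Taking the sum of column 'count_x10' gives 80.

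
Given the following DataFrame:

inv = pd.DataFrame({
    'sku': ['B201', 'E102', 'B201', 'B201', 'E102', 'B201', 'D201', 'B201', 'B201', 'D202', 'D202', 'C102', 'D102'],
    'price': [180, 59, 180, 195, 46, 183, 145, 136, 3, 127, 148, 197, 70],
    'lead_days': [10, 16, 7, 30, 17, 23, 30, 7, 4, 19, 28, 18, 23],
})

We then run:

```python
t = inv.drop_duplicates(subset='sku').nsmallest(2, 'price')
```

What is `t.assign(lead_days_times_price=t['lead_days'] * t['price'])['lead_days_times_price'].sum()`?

drop duplicate sku (keep=first):
     sku  price  lead_days
0   B201    180         10
1   E102     59         16
6   D201    145         30
9   D202    127         19
11  C102    197         18
12  D102     70         23
take 2 rows with smallest price:
     sku  price  lead_days
1   E102     59         16
12  D102     70         23
add column lead_days_times_price = t['lead_days'] * t['price']:
     sku  price  lead_days  lead_days_times_price
1   E102     59         16                    944
12  D102     70         23                   1610

2554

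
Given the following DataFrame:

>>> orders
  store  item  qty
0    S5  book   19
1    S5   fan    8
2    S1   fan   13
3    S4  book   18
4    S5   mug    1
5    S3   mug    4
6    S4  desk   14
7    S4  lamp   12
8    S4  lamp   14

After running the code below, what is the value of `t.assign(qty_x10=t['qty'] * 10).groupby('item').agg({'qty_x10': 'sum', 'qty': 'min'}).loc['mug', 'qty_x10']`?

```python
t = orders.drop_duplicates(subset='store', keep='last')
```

drop duplicate store (keep=last):
  store  item  qty
2    S1   fan   13
4    S5   mug    1
5    S3   mug    4
8    S4  lamp   14
add column qty_x10 = t['qty'] * 10:
  store  item  qty  qty_x10
2    S1   fan   13      130
4    S5   mug    1       10
5    S3   mug    4       40
8    S4  lamp   14      140
group by item: sum(qty_x10), min(qty):
      qty_x10  qty
item              
fan       130   13
lamp      140   14
mug        50    1

50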